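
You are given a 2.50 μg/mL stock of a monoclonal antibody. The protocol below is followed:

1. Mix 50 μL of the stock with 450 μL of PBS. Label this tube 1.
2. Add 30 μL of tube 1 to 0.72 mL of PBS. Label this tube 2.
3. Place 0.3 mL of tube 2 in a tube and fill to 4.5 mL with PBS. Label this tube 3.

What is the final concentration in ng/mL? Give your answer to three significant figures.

Step 1: 50 μL + 450 μL = 500 μL total → factor 500/50 = 10
Step 2: 30 μL + 0.72 mL = 750 μL total → factor 750/30 = 25
Step 3: 0.3 mL brought to 4.5 mL → factor 4.5/0.3 = 15
Overall dilution factor = 10 × 25 × 15 = 3750
Final = 2.50 μg/mL / 3750 = 0.0006667 μg/mL = 0.667 ng/mL

0.667 ng/mL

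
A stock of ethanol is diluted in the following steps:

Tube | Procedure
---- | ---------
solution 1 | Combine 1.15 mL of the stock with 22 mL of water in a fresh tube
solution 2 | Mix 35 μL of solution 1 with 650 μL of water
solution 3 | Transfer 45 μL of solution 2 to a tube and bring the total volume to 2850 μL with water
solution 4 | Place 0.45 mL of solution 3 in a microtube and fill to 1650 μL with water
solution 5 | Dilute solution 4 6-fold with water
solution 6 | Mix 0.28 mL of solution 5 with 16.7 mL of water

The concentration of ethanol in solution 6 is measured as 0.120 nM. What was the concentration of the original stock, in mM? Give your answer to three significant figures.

3.99 mM

Step 1: 1.15 mL + 22 mL = 23.15 mL total → factor 23.15/1.15 = 20.13
Step 2: 35 μL + 650 μL = 685 μL total → factor 685/35 = 19.571
Step 3: 45 μL brought to 2850 μL → factor 2850/45 = 63.333
Step 4: 0.45 mL brought to 1650 μL → factor 1.65/0.45 = 3.6667
Step 5: 6-fold → factor 6
Step 6: 0.28 mL + 16.7 mL = 16.98 mL total → factor 16.98/0.28 = 60.643
Overall dilution factor = 20.13 × 19.571 × 63.333 × 3.6667 × 6 × 60.643 = 3.329 × 10^7
Stock = 0.120 nM × 3.329 × 10^7 = 3.995 × 10^6 nM = 3.99 mM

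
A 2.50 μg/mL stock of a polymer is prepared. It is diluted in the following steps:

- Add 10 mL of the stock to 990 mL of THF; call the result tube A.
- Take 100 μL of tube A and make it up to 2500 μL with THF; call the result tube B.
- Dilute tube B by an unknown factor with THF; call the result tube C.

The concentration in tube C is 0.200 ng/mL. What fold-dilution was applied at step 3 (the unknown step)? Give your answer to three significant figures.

5.00-fold

Step 1: 10 mL + 990 mL = 1000 mL total → factor 1000/10 = 100
Step 2: 100 μL brought to 2500 μL → factor 2500/100 = 25
Step 3: unknown factor x
Product of known-step factors = 2500
Overall factor = 2.50 μg/mL / (0.200 ng/mL) = 12500
x = 12500 / 2500 = 5.00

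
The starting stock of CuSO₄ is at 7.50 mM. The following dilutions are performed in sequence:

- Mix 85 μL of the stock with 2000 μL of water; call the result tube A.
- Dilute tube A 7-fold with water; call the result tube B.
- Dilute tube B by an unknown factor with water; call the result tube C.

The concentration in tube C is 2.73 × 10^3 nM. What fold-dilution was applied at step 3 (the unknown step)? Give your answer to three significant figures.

Step 1: 85 μL + 2000 μL = 2085 μL total → factor 2085/85 = 24.529
Step 2: 7-fold → factor 7
Step 3: unknown factor x
Product of known-step factors = 171.71
Overall factor = 7.50 mM / (2.73 × 10^3 nM) = 2747.3
x = 2747.3 / 171.71 = 16.0

16.0-fold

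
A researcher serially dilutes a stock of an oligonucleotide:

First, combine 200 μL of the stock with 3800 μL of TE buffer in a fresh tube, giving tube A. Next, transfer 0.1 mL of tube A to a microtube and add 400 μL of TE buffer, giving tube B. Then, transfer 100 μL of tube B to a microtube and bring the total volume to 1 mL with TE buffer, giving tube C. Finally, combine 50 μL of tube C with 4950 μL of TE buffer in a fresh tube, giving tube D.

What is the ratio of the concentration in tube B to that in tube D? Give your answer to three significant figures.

Step 1: 200 μL + 3800 μL = 4000 μL total → factor 4000/200 = 20
Step 2: 0.1 mL + 400 μL = 0.5 mL total → factor 0.5/0.1 = 5
Step 3: 100 μL brought to 1 mL → factor 1000/100 = 10
Step 4: 50 μL + 4950 μL = 5000 μL total → factor 5000/50 = 100
Dilution factor to tube B = 100; to tube D = 1 × 10^5
[tube B]/[tube D] = (factor to tube D)/(factor to tube B) = 1 × 10^5/100 = 1.00 × 10^3

1.00 × 10^3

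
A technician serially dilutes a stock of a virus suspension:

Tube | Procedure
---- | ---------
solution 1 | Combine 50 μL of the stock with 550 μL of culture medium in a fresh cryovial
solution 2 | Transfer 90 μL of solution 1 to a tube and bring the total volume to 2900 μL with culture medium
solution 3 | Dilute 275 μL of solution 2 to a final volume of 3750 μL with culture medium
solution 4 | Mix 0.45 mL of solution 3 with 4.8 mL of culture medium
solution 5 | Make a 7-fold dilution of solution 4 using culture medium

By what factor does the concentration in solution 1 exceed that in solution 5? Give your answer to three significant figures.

Step 1: 50 μL + 550 μL = 600 μL total → factor 600/50 = 12
Step 2: 90 μL brought to 2900 μL → factor 2900/90 = 32.222
Step 3: 275 μL brought to 3750 μL → factor 3750/275 = 13.636
Step 4: 0.45 mL + 4.8 mL = 5.25 mL total → factor 5.25/0.45 = 11.667
Step 5: 7-fold → factor 7
Dilution factor to solution 1 = 12; to solution 5 = 4.3061 × 10^5
[solution 1]/[solution 5] = (factor to solution 5)/(factor to solution 1) = 4.3061 × 10^5/12 = 3.59 × 10^4

3.59 × 10^4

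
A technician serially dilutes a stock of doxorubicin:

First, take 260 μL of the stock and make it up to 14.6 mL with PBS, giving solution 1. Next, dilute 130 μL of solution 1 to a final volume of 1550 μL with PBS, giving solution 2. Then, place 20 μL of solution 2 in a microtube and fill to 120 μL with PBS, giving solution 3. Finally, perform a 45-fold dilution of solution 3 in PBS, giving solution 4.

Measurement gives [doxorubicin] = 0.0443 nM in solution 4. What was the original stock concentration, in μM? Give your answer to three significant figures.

8.01 μM

Step 1: 260 μL brought to 14.6 mL → factor 14600/260 = 56.154
Step 2: 130 μL brought to 1550 μL → factor 1550/130 = 11.923
Step 3: 20 μL brought to 120 μL → factor 120/20 = 6
Step 4: 45-fold → factor 45
Overall dilution factor = 56.154 × 11.923 × 6 × 45 = 1.8077 × 10^5
Stock = 0.0443 nM × 1.8077 × 10^5 = 8008 nM = 8.01 μM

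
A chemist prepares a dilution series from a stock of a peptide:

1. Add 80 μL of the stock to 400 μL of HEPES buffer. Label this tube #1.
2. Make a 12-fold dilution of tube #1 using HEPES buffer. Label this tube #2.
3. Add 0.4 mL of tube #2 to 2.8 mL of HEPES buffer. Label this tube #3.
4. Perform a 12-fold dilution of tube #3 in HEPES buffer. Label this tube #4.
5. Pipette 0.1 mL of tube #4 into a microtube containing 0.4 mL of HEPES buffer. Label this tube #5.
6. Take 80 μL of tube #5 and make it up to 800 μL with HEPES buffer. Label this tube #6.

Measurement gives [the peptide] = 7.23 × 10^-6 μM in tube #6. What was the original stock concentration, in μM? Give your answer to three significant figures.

Step 1: 80 μL + 400 μL = 480 μL total → factor 480/80 = 6
Step 2: 12-fold → factor 12
Step 3: 0.4 mL + 2.8 mL = 3.2 mL total → factor 3.2/0.4 = 8
Step 4: 12-fold → factor 12
Step 5: 0.1 mL + 0.4 mL = 0.5 mL total → factor 0.5/0.1 = 5
Step 6: 80 μL brought to 800 μL → factor 800/80 = 10
Overall dilution factor = 6 × 12 × 8 × 12 × 5 × 10 = 3.456 × 10^5
Stock = 7.23 × 10^-6 μM × 3.456 × 10^5 = 2.50 μM

2.50 μM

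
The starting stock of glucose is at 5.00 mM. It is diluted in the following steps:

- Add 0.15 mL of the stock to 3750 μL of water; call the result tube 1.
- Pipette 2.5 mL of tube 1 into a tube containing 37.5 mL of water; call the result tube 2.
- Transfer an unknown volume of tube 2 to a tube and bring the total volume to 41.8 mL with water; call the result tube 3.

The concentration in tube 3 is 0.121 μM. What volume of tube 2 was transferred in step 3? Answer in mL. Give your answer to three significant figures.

Step 1: 0.15 mL + 3750 μL = 3.9 mL total → factor 3.9/0.15 = 26
Step 2: 2.5 mL + 37.5 mL = 40 mL total → factor 40/2.5 = 16
Step 3: v brought to 41.8 mL → factor = 41.8 mL/v
Product of known-step factors = 416
Overall factor = 5.00 mM / (0.121 μM) = 41322
Step-3 factor = 41322 / 416 = 99.332
v = 41.8 mL / 99.332 = 0.421 mL

0.421 mL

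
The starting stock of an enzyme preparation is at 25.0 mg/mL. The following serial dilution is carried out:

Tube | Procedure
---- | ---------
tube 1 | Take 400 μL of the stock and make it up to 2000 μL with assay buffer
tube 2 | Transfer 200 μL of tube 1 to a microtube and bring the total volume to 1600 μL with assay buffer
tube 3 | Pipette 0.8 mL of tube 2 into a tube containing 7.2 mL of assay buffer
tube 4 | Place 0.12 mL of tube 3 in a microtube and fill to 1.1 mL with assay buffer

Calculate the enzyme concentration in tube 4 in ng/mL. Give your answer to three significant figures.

Step 1: 400 μL brought to 2000 μL → factor 2000/400 = 5
Step 2: 200 μL brought to 1600 μL → factor 1600/200 = 8
Step 3: 0.8 mL + 7.2 mL = 8 mL total → factor 8/0.8 = 10
Step 4: 0.12 mL brought to 1.1 mL → factor 1.1/0.12 = 9.1667
Dilution factor through tube 4 = 5 × 8 × 10 × 9.1667 = 3666.7
[tube 4] = 25.0 mg/mL / 3666.7 = 0.006818 mg/mL = 6.82 × 10^3 ng/mL

6.82 × 10^3 ng/mL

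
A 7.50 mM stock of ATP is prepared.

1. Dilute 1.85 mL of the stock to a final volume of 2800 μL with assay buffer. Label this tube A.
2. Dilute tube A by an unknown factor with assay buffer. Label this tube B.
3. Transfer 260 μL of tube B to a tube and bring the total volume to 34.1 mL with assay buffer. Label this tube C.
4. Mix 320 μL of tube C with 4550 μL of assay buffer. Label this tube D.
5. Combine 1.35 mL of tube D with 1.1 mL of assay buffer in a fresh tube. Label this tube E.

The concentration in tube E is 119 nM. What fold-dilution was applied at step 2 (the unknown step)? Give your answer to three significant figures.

Step 1: 1.85 mL brought to 2800 μL → factor 2.8/1.85 = 1.5135
Step 2: unknown factor x
Step 3: 260 μL brought to 34.1 mL → factor 34100/260 = 131.15
Step 4: 320 μL + 4550 μL = 4870 μL total → factor 4870/320 = 15.219
Step 5: 1.35 mL + 1.1 mL = 2.45 mL total → factor 2.45/1.35 = 1.8148
Product of known-step factors = 5482.5
Overall factor = 7.50 mM / (119 nM) = 63025
x = 63025 / 5482.5 = 11.5

11.5-fold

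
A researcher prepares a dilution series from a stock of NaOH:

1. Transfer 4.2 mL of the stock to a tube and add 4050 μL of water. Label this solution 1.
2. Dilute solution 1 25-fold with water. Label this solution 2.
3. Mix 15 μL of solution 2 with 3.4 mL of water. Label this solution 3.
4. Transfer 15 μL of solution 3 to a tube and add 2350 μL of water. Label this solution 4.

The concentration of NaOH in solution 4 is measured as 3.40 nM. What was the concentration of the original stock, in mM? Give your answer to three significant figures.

Step 1: 4.2 mL + 4050 μL = 8.25 mL total → factor 8.25/4.2 = 1.9643
Step 2: 25-fold → factor 25
Step 3: 15 μL + 3.4 mL = 3415 μL total → factor 3415/15 = 227.67
Step 4: 15 μL + 2350 μL = 2365 μL total → factor 2365/15 = 157.67
Overall dilution factor = 1.9643 × 25 × 227.67 × 157.67 = 1.7627 × 10^6
Stock = 3.40 nM × 1.7627 × 10^6 = 5.993 × 10^6 nM = 5.99 mM

5.99 mM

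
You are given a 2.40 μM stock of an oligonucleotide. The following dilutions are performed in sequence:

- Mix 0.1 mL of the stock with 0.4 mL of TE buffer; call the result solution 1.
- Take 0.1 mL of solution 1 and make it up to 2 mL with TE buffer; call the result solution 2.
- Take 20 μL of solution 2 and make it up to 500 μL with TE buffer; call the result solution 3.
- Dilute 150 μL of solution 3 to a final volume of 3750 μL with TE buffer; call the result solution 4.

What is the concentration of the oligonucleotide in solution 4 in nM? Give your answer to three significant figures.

Step 1: 0.1 mL + 0.4 mL = 0.5 mL total → factor 0.5/0.1 = 5
Step 2: 0.1 mL brought to 2 mL → factor 2/0.1 = 20
Step 3: 20 μL brought to 500 μL → factor 500/20 = 25
Step 4: 150 μL brought to 3750 μL → factor 3750/150 = 25
Overall dilution factor = 5 × 20 × 25 × 25 = 62500
Final = 2.40 μM / 62500 = 3.840 × 10^-5 μM = 0.0384 nM

0.0384 nM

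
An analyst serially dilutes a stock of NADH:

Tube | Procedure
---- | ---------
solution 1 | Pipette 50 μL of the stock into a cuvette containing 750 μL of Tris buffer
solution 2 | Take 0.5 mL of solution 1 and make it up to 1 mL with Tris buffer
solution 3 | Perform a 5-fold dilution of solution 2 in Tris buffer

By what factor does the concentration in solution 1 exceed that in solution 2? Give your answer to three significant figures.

Step 1: 50 μL + 750 μL = 800 μL total → factor 800/50 = 16
Step 2: 0.5 mL brought to 1 mL → factor 1/0.5 = 2
Dilution factor to solution 1 = 16; to solution 2 = 32
[solution 1]/[solution 2] = (factor to solution 2)/(factor to solution 1) = 32/16 = 2.00

2.00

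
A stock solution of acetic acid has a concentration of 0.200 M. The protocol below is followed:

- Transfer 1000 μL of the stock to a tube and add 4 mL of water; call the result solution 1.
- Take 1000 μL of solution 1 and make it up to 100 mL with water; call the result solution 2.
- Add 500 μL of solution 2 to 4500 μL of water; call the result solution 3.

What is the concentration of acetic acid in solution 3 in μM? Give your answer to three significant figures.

40.0 μM

Step 1: 1000 μL + 4 mL = 5000 μL total → factor 5000/1000 = 5
Step 2: 1000 μL brought to 100 mL → factor 1 × 10^5/1000 = 100
Step 3: 500 μL + 4500 μL = 5000 μL total → factor 5000/500 = 10
Overall dilution factor = 5 × 100 × 10 = 5000
Final = 0.200 M / 5000 = 4.000 × 10^-5 M = 40.0 μM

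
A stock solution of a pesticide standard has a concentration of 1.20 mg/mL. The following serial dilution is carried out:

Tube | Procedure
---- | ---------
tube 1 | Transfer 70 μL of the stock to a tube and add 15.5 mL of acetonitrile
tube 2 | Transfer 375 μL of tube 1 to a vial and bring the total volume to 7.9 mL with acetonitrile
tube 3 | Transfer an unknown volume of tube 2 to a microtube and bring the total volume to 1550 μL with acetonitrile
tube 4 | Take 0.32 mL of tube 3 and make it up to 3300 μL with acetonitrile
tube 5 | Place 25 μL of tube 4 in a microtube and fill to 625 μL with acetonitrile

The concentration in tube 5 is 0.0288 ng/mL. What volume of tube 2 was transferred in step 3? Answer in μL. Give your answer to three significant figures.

Step 1: 70 μL + 15.5 mL = 15570 μL total → factor 15570/70 = 222.43
Step 2: 375 μL brought to 7.9 mL → factor 7900/375 = 21.067
Step 3: v brought to 1550 μL → factor = 1550 μL/v
Step 4: 0.32 mL brought to 3300 μL → factor 3.3/0.32 = 10.312
Step 5: 25 μL brought to 625 μL → factor 625/25 = 25
Product of known-step factors = 1.2081 × 10^6
Overall factor = 1.20 mg/mL / (0.0288 ng/mL) = 4.1667 × 10^7
Step-3 factor = 4.1667 × 10^7 / 1.2081 × 10^6 = 34.49
v = 1550 μL / 34.49 = 44.9 μL

44.9 μL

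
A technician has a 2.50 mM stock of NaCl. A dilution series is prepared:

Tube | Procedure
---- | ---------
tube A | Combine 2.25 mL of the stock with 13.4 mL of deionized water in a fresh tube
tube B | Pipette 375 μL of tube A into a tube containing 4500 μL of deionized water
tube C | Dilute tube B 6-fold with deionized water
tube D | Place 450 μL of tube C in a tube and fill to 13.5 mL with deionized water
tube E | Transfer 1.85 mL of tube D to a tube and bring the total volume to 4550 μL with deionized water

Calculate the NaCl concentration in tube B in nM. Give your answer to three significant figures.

2.76 × 10^4 nM

Step 1: 2.25 mL + 13.4 mL = 15.65 mL total → factor 15.65/2.25 = 6.9556
Step 2: 375 μL + 4500 μL = 4875 μL total → factor 4875/375 = 13
Dilution factor through tube B = 6.9556 × 13 = 90.422
[tube B] = 2.50 mM / 90.422 = 0.02765 mM = 2.76 × 10^4 nM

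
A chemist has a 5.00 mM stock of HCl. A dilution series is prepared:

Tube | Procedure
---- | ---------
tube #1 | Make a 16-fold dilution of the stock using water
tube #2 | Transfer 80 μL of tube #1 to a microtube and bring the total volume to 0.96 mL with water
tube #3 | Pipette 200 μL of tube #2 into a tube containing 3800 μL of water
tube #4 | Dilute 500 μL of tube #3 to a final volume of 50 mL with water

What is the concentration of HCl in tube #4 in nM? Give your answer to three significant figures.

Step 1: 16-fold → factor 16
Step 2: 80 μL brought to 0.96 mL → factor 960/80 = 12
Step 3: 200 μL + 3800 μL = 4000 μL total → factor 4000/200 = 20
Step 4: 500 μL brought to 50 mL → factor 50000/500 = 100
Overall dilution factor = 16 × 12 × 20 × 100 = 3.84 × 10^5
Final = 5.00 mM / 3.84 × 10^5 = 1.302 × 10^-5 mM = 13.0 nM

13.0 nM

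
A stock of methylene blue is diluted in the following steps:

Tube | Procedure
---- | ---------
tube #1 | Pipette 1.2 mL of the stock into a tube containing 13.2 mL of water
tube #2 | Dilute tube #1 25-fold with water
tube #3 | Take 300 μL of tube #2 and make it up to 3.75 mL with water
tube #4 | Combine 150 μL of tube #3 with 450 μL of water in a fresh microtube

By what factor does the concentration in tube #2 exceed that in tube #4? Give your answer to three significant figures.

Step 1: 1.2 mL + 13.2 mL = 14.4 mL total → factor 14.4/1.2 = 12
Step 2: 25-fold → factor 25
Step 3: 300 μL brought to 3.75 mL → factor 3750/300 = 12.5
Step 4: 150 μL + 450 μL = 600 μL total → factor 600/150 = 4
Dilution factor to tube #2 = 300; to tube #4 = 15000
[tube #2]/[tube #4] = (factor to tube #4)/(factor to tube #2) = 15000/300 = 50.0

50.0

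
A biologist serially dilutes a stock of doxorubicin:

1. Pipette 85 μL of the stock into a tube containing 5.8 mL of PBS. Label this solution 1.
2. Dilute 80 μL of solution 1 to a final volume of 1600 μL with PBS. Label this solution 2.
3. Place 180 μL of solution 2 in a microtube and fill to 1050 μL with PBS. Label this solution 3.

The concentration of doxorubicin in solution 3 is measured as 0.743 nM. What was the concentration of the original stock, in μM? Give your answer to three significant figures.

Step 1: 85 μL + 5.8 mL = 5885 μL total → factor 5885/85 = 69.235
Step 2: 80 μL brought to 1600 μL → factor 1600/80 = 20
Step 3: 180 μL brought to 1050 μL → factor 1050/180 = 5.8333
Overall dilution factor = 69.235 × 20 × 5.8333 = 8077.5
Stock = 0.743 nM × 8077.5 = 6002 nM = 6.00 μM

6.00 μM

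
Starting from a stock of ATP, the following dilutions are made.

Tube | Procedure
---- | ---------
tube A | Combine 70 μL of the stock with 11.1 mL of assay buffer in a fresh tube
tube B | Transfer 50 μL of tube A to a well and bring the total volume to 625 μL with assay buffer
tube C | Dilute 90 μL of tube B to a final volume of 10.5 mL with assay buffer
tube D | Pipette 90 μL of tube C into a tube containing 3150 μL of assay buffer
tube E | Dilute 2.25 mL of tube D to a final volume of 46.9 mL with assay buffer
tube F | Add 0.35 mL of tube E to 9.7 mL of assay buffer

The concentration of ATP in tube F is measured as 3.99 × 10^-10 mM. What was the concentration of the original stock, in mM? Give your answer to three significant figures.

Step 1: 70 μL + 11.1 mL = 11170 μL total → factor 11170/70 = 159.57
Step 2: 50 μL brought to 625 μL → factor 625/50 = 12.5
Step 3: 90 μL brought to 10.5 mL → factor 10500/90 = 116.67
Step 4: 90 μL + 3150 μL = 3240 μL total → factor 3240/90 = 36
Step 5: 2.25 mL brought to 46.9 mL → factor 46.9/2.25 = 20.844
Step 6: 0.35 mL + 9.7 mL = 10.05 mL total → factor 10.05/0.35 = 28.714
Overall dilution factor = 159.57 × 12.5 × 116.67 × 36 × 20.844 × 28.714 = 5.0142 × 10^9
Stock = 3.99 × 10^-10 mM × 5.0142 × 10^9 = 2.00 mM

2.00 mM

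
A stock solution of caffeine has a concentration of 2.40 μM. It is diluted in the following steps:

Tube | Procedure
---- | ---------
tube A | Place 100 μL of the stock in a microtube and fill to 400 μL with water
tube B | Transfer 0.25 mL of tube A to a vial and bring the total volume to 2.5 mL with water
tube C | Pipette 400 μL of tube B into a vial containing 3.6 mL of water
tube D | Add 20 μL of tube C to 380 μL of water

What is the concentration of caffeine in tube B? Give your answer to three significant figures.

0.0600 μM

Step 1: 100 μL brought to 400 μL → factor 400/100 = 4
Step 2: 0.25 mL brought to 2.5 mL → factor 2.5/0.25 = 10
Dilution factor through tube B = 4 × 10 = 40
[tube B] = 2.40 μM / 40 = 0.0600 μM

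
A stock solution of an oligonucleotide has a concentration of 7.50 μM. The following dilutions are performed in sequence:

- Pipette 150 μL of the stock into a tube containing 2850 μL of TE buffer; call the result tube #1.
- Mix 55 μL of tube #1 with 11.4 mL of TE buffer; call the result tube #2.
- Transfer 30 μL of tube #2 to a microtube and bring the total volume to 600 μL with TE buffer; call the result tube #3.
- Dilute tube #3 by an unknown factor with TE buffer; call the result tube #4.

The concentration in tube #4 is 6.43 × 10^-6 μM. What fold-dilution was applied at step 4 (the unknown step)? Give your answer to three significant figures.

14.0-fold

Step 1: 150 μL + 2850 μL = 3000 μL total → factor 3000/150 = 20
Step 2: 55 μL + 11.4 mL = 11455 μL total → factor 11455/55 = 208.27
Step 3: 30 μL brought to 600 μL → factor 600/30 = 20
Step 4: unknown factor x
Product of known-step factors = 83309
Overall factor = 7.50 μM / (6.43 × 10^-6 μM) = 1.1664 × 10^6
x = 1.1664 × 10^6 / 83309 = 14.0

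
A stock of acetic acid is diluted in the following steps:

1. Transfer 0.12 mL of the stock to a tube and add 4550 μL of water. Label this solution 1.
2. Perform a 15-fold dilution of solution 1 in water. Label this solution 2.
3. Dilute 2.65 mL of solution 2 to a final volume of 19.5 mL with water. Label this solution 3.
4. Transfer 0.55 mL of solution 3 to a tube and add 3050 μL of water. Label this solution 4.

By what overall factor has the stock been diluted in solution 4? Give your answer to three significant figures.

2.81 × 10^4

Step 1: 0.12 mL + 4550 μL = 4.67 mL total → factor 4.67/0.12 = 38.917
Step 2: 15-fold → factor 15
Step 3: 2.65 mL brought to 19.5 mL → factor 19.5/2.65 = 7.3585
Step 4: 0.55 mL + 3050 μL = 3.6 mL total → factor 3.6/0.55 = 6.5455
Overall dilution factor = 38.917 × 15 × 7.3585 × 6.5455 = 28116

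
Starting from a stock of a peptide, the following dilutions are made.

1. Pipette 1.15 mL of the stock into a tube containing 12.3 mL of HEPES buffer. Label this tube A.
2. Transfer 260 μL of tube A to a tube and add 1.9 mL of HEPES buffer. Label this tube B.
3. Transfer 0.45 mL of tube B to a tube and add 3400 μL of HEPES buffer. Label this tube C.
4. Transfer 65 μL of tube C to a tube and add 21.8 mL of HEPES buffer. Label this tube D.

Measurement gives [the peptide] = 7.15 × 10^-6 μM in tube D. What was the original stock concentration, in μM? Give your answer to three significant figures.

Step 1: 1.15 mL + 12.3 mL = 13.45 mL total → factor 13.45/1.15 = 11.696
Step 2: 260 μL + 1.9 mL = 2160 μL total → factor 2160/260 = 8.3077
Step 3: 0.45 mL + 3400 μL = 3.85 mL total → factor 3.85/0.45 = 8.5556
Step 4: 65 μL + 21.8 mL = 21865 μL total → factor 21865/65 = 336.38
Overall dilution factor = 11.696 × 8.3077 × 8.5556 × 336.38 = 2.7963 × 10^5
Stock = 7.15 × 10^-6 μM × 2.7963 × 10^5 = 2.00 μM

2.00 μM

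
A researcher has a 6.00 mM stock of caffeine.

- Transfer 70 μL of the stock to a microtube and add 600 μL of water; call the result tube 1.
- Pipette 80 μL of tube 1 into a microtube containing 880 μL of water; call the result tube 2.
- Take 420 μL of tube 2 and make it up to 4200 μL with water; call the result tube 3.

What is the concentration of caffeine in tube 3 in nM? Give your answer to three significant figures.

Step 1: 70 μL + 600 μL = 670 μL total → factor 670/70 = 9.5714
Step 2: 80 μL + 880 μL = 960 μL total → factor 960/80 = 12
Step 3: 420 μL brought to 4200 μL → factor 4200/420 = 10
Overall dilution factor = 9.5714 × 12 × 10 = 1148.6
Final = 6.00 mM / 1148.6 = 0.005224 mM = 5.22 × 10^3 nM

5.22 × 10^3 nM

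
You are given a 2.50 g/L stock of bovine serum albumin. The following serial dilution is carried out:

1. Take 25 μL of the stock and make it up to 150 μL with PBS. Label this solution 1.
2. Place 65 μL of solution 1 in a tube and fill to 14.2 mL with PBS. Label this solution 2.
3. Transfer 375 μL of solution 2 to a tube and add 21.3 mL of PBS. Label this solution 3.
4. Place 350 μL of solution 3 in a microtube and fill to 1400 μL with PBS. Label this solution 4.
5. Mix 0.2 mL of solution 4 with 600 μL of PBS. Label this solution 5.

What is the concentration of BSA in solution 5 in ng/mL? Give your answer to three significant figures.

Step 1: 25 μL brought to 150 μL → factor 150/25 = 6
Step 2: 65 μL brought to 14.2 mL → factor 14200/65 = 218.46
Step 3: 375 μL + 21.3 mL = 21675 μL total → factor 21675/375 = 57.8
Step 4: 350 μL brought to 1400 μL → factor 1400/350 = 4
Step 5: 0.2 mL + 600 μL = 0.8 mL total → factor 0.8/0.2 = 4
Overall dilution factor = 6 × 218.46 × 57.8 × 4 × 4 = 1.2122 × 10^6
Final = 2.50 g/L / 1.2122 × 10^6 = 2.062 × 10^-6 g/L = 2.06 ng/mL

2.06 ng/mL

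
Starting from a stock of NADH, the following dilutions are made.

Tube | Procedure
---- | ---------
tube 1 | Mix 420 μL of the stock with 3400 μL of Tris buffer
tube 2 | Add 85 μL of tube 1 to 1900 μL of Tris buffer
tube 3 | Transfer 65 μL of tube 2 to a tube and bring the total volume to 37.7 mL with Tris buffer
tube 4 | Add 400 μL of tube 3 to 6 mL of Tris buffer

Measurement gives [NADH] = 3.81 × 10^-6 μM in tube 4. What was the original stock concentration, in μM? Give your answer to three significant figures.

7.51 μM

Step 1: 420 μL + 3400 μL = 3820 μL total → factor 3820/420 = 9.0952
Step 2: 85 μL + 1900 μL = 1985 μL total → factor 1985/85 = 23.353
Step 3: 65 μL brought to 37.7 mL → factor 37700/65 = 580
Step 4: 400 μL + 6 mL = 6400 μL total → factor 6400/400 = 16
Overall dilution factor = 9.0952 × 23.353 × 580 × 16 = 1.9711 × 10^6
Stock = 3.81 × 10^-6 μM × 1.9711 × 10^6 = 7.51 μM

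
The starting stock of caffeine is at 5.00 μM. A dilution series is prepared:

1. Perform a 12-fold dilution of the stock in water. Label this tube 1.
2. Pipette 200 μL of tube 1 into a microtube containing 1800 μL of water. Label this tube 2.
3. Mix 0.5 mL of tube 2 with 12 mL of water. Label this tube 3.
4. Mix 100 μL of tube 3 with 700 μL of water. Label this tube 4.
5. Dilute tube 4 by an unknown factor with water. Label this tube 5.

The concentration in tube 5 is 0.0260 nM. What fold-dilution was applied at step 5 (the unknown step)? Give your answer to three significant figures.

Step 1: 12-fold → factor 12
Step 2: 200 μL + 1800 μL = 2000 μL total → factor 2000/200 = 10
Step 3: 0.5 mL + 12 mL = 12.5 mL total → factor 12.5/0.5 = 25
Step 4: 100 μL + 700 μL = 800 μL total → factor 800/100 = 8
Step 5: unknown factor x
Product of known-step factors = 24000
Overall factor = 5.00 μM / (0.0260 nM) = 1.9231 × 10^5
x = 1.9231 × 10^5 / 24000 = 8.01

8.01-fold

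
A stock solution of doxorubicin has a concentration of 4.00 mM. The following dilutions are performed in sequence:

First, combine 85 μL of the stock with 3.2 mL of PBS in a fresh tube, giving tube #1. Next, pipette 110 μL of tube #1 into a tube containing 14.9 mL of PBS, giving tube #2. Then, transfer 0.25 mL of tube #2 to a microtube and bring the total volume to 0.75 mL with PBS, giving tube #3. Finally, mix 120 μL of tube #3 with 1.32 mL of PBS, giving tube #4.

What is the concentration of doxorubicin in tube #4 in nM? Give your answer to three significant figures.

Step 1: 85 μL + 3.2 mL = 3285 μL total → factor 3285/85 = 38.647
Step 2: 110 μL + 14.9 mL = 15010 μL total → factor 15010/110 = 136.45
Step 3: 0.25 mL brought to 0.75 mL → factor 0.75/0.25 = 3
Step 4: 120 μL + 1.32 mL = 1440 μL total → factor 1440/120 = 12
Overall dilution factor = 38.647 × 136.45 × 3 × 12 = 1.8985 × 10^5
Final = 4.00 mM / 1.8985 × 10^5 = 2.107 × 10^-5 mM = 21.1 nM

21.1 nM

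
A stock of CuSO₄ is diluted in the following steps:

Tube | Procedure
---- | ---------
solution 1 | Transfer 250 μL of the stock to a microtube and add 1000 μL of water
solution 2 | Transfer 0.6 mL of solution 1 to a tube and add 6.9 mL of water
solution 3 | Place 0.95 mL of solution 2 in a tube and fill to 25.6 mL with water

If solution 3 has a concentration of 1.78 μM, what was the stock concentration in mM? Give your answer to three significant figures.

Step 1: 250 μL + 1000 μL = 1250 μL total → factor 1250/250 = 5
Step 2: 0.6 mL + 6.9 mL = 7.5 mL total → factor 7.5/0.6 = 12.5
Step 3: 0.95 mL brought to 25.6 mL → factor 25.6/0.95 = 26.947
Overall dilution factor = 5 × 12.5 × 26.947 = 1684.2
Stock = 1.78 μM × 1684.2 = 2998 μM = 3.00 mM

3.00 mM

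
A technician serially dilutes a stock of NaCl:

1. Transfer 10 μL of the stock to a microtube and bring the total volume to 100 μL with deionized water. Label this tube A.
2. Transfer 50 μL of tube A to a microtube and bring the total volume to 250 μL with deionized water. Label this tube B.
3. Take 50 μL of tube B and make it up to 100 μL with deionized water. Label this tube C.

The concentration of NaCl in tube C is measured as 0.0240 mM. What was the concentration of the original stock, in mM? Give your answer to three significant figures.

Step 1: 10 μL brought to 100 μL → factor 100/10 = 10
Step 2: 50 μL brought to 250 μL → factor 250/50 = 5
Step 3: 50 μL brought to 100 μL → factor 100/50 = 2
Overall dilution factor = 10 × 5 × 2 = 100
Stock = 0.0240 mM × 100 = 2.40 mM

2.40 mM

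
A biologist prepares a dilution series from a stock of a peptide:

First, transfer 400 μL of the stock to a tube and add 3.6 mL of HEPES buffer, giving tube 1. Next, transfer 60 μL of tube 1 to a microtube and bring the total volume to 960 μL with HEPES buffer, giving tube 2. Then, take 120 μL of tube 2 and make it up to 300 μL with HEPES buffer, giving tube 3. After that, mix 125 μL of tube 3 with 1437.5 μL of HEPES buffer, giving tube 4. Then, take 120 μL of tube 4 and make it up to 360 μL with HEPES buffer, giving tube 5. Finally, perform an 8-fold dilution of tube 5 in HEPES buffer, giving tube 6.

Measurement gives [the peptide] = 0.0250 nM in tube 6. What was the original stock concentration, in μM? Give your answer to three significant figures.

3.00 μM

Step 1: 400 μL + 3.6 mL = 4000 μL total → factor 4000/400 = 10
Step 2: 60 μL brought to 960 μL → factor 960/60 = 16
Step 3: 120 μL brought to 300 μL → factor 300/120 = 2.5
Step 4: 125 μL + 1437.5 μL = 1562.5 μL total → factor 1562.5/125 = 12.5
Step 5: 120 μL brought to 360 μL → factor 360/120 = 3
Step 6: 8-fold → factor 8
Overall dilution factor = 10 × 16 × 2.5 × 12.5 × 3 × 8 = 1.2 × 10^5
Stock = 0.0250 nM × 1.2 × 10^5 = 3000 nM = 3.00 μM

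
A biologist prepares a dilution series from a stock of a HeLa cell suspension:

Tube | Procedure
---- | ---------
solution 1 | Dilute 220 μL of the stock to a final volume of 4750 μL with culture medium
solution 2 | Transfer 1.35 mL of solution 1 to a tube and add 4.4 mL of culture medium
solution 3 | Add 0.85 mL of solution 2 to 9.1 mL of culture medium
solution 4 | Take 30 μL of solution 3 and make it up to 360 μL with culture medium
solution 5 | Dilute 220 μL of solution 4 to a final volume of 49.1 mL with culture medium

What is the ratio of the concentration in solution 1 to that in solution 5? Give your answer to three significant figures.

1.34 × 10^5

Step 1: 220 μL brought to 4750 μL → factor 4750/220 = 21.591
Step 2: 1.35 mL + 4.4 mL = 5.75 mL total → factor 5.75/1.35 = 4.2593
Step 3: 0.85 mL + 9.1 mL = 9.95 mL total → factor 9.95/0.85 = 11.706
Step 4: 30 μL brought to 360 μL → factor 360/30 = 12
Step 5: 220 μL brought to 49.1 mL → factor 49100/220 = 223.18
Dilution factor to solution 1 = 21.591; to solution 5 = 2.883 × 10^6
[solution 1]/[solution 5] = (factor to solution 5)/(factor to solution 1) = 2.883 × 10^6/21.591 = 1.34 × 10^5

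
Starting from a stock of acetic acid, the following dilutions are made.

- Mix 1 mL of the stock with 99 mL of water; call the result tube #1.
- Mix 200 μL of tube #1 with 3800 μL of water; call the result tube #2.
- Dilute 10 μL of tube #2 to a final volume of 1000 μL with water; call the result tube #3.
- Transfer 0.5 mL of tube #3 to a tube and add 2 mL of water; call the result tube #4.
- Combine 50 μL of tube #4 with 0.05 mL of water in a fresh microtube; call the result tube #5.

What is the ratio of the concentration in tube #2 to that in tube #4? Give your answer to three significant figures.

500

Step 1: 1 mL + 99 mL = 100 mL total → factor 100/1 = 100
Step 2: 200 μL + 3800 μL = 4000 μL total → factor 4000/200 = 20
Step 3: 10 μL brought to 1000 μL → factor 1000/10 = 100
Step 4: 0.5 mL + 2 mL = 2.5 mL total → factor 2.5/0.5 = 5
Dilution factor to tube #2 = 2000; to tube #4 = 1 × 10^6
[tube #2]/[tube #4] = (factor to tube #4)/(factor to tube #2) = 1 × 10^6/2000 = 500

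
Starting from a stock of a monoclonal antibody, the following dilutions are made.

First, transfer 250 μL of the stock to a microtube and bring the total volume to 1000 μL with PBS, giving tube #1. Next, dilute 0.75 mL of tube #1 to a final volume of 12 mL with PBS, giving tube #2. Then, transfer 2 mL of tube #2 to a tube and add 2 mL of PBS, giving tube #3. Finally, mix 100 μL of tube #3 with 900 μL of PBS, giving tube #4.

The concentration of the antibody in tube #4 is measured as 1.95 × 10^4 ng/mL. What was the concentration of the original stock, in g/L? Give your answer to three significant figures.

25.0 g/L

Step 1: 250 μL brought to 1000 μL → factor 1000/250 = 4
Step 2: 0.75 mL brought to 12 mL → factor 12/0.75 = 16
Step 3: 2 mL + 2 mL = 4 mL total → factor 4/2 = 2
Step 4: 100 μL + 900 μL = 1000 μL total → factor 1000/100 = 10
Overall dilution factor = 4 × 16 × 2 × 10 = 1280
Stock = 1.95 × 10^4 ng/mL × 1280 = 2.496 × 10^7 ng/mL = 25.0 g/L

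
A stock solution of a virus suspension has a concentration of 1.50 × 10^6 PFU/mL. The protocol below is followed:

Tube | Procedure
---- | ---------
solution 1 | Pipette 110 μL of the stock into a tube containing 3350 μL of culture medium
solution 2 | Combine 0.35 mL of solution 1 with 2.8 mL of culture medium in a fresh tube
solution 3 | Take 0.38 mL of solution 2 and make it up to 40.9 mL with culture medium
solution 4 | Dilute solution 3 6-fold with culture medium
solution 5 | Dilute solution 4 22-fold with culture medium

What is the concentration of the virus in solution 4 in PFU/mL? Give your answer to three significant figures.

Step 1: 110 μL + 3350 μL = 3460 μL total → factor 3460/110 = 31.455
Step 2: 0.35 mL + 2.8 mL = 3.15 mL total → factor 3.15/0.35 = 9
Step 3: 0.38 mL brought to 40.9 mL → factor 40.9/0.38 = 107.63
Step 4: 6-fold → factor 6
Dilution factor through solution 4 = 31.455 × 9 × 107.63 × 6 = 1.8282 × 10^5
[solution 4] = 1.50 × 10^6 PFU/mL / 1.8282 × 10^5 = 8.20 PFU/mL

8.20 PFU/mL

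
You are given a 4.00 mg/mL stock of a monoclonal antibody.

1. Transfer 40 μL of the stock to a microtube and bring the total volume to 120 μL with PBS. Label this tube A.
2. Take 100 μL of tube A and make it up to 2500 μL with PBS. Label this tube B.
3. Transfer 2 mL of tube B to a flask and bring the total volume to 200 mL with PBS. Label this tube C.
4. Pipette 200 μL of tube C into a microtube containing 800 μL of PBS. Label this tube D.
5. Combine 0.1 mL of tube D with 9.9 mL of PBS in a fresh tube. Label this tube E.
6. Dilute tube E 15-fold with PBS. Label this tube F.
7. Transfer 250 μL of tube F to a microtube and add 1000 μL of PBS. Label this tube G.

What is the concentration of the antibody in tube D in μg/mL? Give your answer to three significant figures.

Step 1: 40 μL brought to 120 μL → factor 120/40 = 3
Step 2: 100 μL brought to 2500 μL → factor 2500/100 = 25
Step 3: 2 mL brought to 200 mL → factor 200/2 = 100
Step 4: 200 μL + 800 μL = 1000 μL total → factor 1000/200 = 5
Dilution factor through tube D = 3 × 25 × 100 × 5 = 37500
[tube D] = 4.00 mg/mL / 37500 = 0.0001067 mg/mL = 0.107 μg/mL

0.107 μg/mL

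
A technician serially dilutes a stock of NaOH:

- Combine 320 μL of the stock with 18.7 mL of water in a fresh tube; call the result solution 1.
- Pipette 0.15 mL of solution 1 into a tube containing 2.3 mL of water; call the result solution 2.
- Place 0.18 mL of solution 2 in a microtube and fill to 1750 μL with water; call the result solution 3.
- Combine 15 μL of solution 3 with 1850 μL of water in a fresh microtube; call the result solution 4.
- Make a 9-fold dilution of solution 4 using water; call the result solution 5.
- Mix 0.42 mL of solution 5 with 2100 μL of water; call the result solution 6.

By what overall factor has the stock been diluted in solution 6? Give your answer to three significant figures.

6.34 × 10^7

Step 1: 320 μL + 18.7 mL = 19020 μL total → factor 19020/320 = 59.438
Step 2: 0.15 mL + 2.3 mL = 2.45 mL total → factor 2.45/0.15 = 16.333
Step 3: 0.18 mL brought to 1750 μL → factor 1.75/0.18 = 9.7222
Step 4: 15 μL + 1850 μL = 1865 μL total → factor 1865/15 = 124.33
Step 5: 9-fold → factor 9
Step 6: 0.42 mL + 2100 μL = 2.52 mL total → factor 2.52/0.42 = 6
Overall dilution factor = 59.438 × 16.333 × 9.7222 × 124.33 × 9 × 6 = 6.337 × 10^7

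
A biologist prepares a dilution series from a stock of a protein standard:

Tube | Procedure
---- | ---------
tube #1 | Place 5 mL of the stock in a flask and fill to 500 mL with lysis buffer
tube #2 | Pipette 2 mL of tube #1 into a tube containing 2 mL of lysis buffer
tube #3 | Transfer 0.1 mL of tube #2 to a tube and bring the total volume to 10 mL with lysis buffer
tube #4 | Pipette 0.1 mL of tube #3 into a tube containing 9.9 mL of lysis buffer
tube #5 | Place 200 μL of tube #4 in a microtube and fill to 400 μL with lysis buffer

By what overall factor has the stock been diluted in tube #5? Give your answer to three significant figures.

Step 1: 5 mL brought to 500 mL → factor 500/5 = 100
Step 2: 2 mL + 2 mL = 4 mL total → factor 4/2 = 2
Step 3: 0.1 mL brought to 10 mL → factor 10/0.1 = 100
Step 4: 0.1 mL + 9.9 mL = 10 mL total → factor 10/0.1 = 100
Step 5: 200 μL brought to 400 μL → factor 400/200 = 2
Overall dilution factor = 100 × 2 × 100 × 100 × 2 = 4 × 10^6

4.00 × 10^6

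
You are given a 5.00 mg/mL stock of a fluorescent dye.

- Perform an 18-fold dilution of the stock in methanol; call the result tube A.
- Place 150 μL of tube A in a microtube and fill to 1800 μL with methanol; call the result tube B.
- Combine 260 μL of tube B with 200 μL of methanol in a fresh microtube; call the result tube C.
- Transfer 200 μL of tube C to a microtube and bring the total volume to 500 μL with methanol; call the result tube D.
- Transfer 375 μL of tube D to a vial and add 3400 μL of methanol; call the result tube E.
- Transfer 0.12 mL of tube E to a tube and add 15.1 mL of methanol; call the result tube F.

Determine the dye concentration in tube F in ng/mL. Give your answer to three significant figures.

4.10 ng/mL

Step 1: 18-fold → factor 18
Step 2: 150 μL brought to 1800 μL → factor 1800/150 = 12
Step 3: 260 μL + 200 μL = 460 μL total → factor 460/260 = 1.7692
Step 4: 200 μL brought to 500 μL → factor 500/200 = 2.5
Step 5: 375 μL + 3400 μL = 3775 μL total → factor 3775/375 = 10.067
Step 6: 0.12 mL + 15.1 mL = 15.22 mL total → factor 15.22/0.12 = 126.83
Overall dilution factor = 18 × 12 × 1.7692 × 2.5 × 10.067 × 126.83 = 1.2198 × 10^6
Final = 5.00 mg/mL / 1.2198 × 10^6 = 4.099 × 10^-6 mg/mL = 4.10 ng/mL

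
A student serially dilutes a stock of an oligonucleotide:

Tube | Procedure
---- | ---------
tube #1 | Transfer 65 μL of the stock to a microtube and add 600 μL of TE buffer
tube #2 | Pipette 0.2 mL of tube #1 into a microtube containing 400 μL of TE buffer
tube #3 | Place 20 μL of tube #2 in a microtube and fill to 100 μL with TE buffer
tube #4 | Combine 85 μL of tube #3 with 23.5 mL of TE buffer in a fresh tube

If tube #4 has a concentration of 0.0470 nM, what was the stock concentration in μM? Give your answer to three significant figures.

2.00 μM

Step 1: 65 μL + 600 μL = 665 μL total → factor 665/65 = 10.231
Step 2: 0.2 mL + 400 μL = 0.6 mL total → factor 0.6/0.2 = 3
Step 3: 20 μL brought to 100 μL → factor 100/20 = 5
Step 4: 85 μL + 23.5 mL = 23585 μL total → factor 23585/85 = 277.47
Overall dilution factor = 10.231 × 3 × 5 × 277.47 = 42581
Stock = 0.0470 nM × 42581 = 2001 nM = 2.00 μM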